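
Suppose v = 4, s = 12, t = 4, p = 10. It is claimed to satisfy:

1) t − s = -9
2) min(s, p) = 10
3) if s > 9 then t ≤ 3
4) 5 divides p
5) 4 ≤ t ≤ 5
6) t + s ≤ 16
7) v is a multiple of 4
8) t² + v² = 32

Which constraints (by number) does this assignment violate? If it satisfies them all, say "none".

The assignment fails constraints 1, 3.

1) t − s = 4 − 12 = -8, not -9 — violated.
2) min(12, 10) = 10 — OK.
3) s = 12 > 9, so we need t ≤ 3; but t = 4 > 3 — violated.
4) 10 / 5 = 2, so 5 divides 10 — OK.
5) t = 4 lies in [4, 5] — OK.
6) t + s = 4 + 12 = 16; 16 ≤ 16 — OK.
7) 4 / 4 = 1, so 4 divides 4 — OK.
8) t² + v² = 4² + 4² = 16 + 16 = 32 — OK.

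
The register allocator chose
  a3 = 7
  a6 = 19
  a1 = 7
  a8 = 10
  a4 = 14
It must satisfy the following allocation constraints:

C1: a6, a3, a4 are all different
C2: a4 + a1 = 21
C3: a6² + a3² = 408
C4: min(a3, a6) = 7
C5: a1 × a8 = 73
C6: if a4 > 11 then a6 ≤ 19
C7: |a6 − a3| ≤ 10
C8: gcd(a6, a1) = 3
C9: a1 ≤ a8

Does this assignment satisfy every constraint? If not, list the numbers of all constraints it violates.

Constraints 3, 5, 7, 8 are violated.

C1: values 19, 7, 14 are pairwise distinct  yes
C2: a4 + a1 = 14 + 7 = 21  yes
C3: a6² + a3² = 19² + 7² = 361 + 49 = 410, not 408  no
C4: min(7, 19) = 7  yes
C5: a1 × a8 = 7 × 10 = 70, not 73  no
C6: a4 = 14 > 11, so we need a6 ≤ 19; a6 = 19 ≤ 19  yes
C7: |19 − 7| = 12; 12 > 10, exceeds bound 10  no
C8: gcd(19, 7) = 1, not 3  no
C9: a1 = 7, a8 = 10; 7 ≤ 10  yes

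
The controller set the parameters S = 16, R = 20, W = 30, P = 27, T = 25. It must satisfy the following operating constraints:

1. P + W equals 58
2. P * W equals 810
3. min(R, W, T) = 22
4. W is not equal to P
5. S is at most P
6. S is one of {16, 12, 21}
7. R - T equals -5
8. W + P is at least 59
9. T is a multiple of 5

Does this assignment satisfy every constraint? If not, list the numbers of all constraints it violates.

Violated: 1, 3, and 8.

1. P + W = 27 + 30 = 57, not 58  false
2. P * W = 27 * 30 = 810  true
3. min(20, 30, 25) = 20, not 22  false
4. W = 30, P = 27; distinct  true
5. S = 16, P = 27; 16 ≤ 27  true
6. S = 16 is in {16, 12, 21}  true
7. R - T = 20 - 25 = -5  true
8. W + P = 30 + 27 = 57; 57 < 59, bound 59 not met  false
9. 25 / 5 = 5, so 5 divides 25  true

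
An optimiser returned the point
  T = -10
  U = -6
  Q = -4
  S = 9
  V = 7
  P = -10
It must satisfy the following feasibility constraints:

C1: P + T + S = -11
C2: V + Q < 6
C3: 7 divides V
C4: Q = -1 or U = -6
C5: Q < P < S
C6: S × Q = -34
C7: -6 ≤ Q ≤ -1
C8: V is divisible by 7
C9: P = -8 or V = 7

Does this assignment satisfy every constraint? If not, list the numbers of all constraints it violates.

C1: P + T + S = -10 + (-10) + 9 = -11  holds
C2: V + Q = 7 + (-4) = 3; 3 < 6  holds
C3: 7 / 7 = 1, so 7 divides 7  holds
C4: Q = -4 ≠ -1, but U = -6 = -6 (second disjunct)  holds
C5: values -4, -10, 9; Q = -4 is not < P = -10  fails
C6: S × Q = 9 × (-4) = -36, not -34  fails
C7: Q = -4 lies in [-6, -1]  holds
C8: 7 / 7 = 1, so 7 divides 7  holds
C9: P = -10 ≠ -8, but V = 7 = 7 (second disjunct)  holds

No — constraints 5, 6 are not satisfied.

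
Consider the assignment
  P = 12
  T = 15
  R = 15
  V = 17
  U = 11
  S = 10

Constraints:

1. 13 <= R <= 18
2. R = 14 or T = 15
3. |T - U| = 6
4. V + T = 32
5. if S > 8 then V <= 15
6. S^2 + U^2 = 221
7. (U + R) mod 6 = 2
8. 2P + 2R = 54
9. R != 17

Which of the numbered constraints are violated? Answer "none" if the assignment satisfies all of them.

No — constraints 3 and 5 are not satisfied.

1. R = 15 lies in [13, 18] — holds.
2. R = 15 ≠ 14, but T = 15 = 15 (second disjunct) — holds.
3. |15 - 11| = 4, not 6 — does not hold.
4. V + T = 17 + 15 = 32 — holds.
5. S = 10 > 8, so we need V ≤ 15; but V = 17 > 15 — does not hold.
6. S^2 + U^2 = 10^2 + 11^2 = 100 + 121 = 221 — holds.
7. U + R = 26; 26 mod 6 = 2 — holds.
8. 2P + 2R = 2(12) + 2(15) = 54 — holds.
9. R = 15, and 15 ≠ 17 — holds.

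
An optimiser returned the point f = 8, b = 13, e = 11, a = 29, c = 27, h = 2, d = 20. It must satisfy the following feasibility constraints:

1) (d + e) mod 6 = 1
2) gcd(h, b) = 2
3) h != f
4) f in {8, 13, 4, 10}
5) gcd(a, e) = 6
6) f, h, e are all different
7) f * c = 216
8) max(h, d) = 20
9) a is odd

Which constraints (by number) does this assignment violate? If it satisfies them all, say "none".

1) d + e = 31; 31 mod 6 = 1 — satisfied.
2) gcd(2, 13) = 1, not 2 — violated.
3) h = 2, f = 8; distinct — satisfied.
4) f = 8 is in {8, 13, 4, 10} — satisfied.
5) gcd(29, 11) = 1, not 6 — violated.
6) values 8, 2, 11 are pairwise distinct — satisfied.
7) f * c = 8 * 27 = 216 — satisfied.
8) max(2, 20) = 20 — satisfied.
9) a = 29 is odd — satisfied.

Constraints 2, 5 are violated.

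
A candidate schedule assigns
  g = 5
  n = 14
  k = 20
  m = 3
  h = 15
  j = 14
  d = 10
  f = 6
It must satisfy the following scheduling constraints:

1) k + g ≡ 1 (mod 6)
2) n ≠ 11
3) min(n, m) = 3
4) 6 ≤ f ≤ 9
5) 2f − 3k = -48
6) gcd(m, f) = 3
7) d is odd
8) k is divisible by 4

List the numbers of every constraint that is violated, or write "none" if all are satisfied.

1) k + g = 25; 25 mod 6 = 1  ✔
2) n = 14, and 14 ≠ 11  ✔
3) min(14, 3) = 3  ✔
4) f = 6 lies in [6, 9]  ✔
5) 2f − 3k = 2(6) − 3(20) = -48  ✔
6) gcd(3, 6) = 3  ✔
7) d = 10 is even  ✘
8) 20 / 4 = 5, so 4 divides 20  ✔

No — constraint 7 is not satisfied.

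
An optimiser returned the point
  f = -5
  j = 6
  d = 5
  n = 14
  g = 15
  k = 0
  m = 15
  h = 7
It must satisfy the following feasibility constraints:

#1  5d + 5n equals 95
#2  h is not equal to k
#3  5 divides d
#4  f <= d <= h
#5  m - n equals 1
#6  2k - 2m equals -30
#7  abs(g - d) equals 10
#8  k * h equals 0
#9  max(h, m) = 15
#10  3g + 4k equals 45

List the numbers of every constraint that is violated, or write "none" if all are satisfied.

All constraints are satisfied.

#1 5d + 5n = 5(5) + 5(14) = 95  yes
#2 h = 7, k = 0; distinct  yes
#3 5 / 5 = 1, so 5 divides 5  yes
#4 values -5 <= 5 <= 7  yes
#5 m - n = 15 - 14 = 1  yes
#6 2k - 2m = 2(0) - 2(15) = -30  yes
#7 abs(15 - 5) = 10  yes
#8 k * h = 0 * 7 = 0  yes
#9 max(7, 15) = 15  yes
#10 3g + 4k = 3(15) + 4(0) = 45  yes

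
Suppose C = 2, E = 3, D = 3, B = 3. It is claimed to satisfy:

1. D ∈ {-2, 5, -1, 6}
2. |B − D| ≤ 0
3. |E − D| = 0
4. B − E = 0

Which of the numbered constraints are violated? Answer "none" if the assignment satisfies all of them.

No — constraint 1 is not satisfied.

1. D = 3 is not in {-2, 5, -1, 6}  no
2. |3 − 3| = 0; 0 ≤ 0  yes
3. |3 − 3| = 0  yes
4. B − E = 3 − 3 = 0  yes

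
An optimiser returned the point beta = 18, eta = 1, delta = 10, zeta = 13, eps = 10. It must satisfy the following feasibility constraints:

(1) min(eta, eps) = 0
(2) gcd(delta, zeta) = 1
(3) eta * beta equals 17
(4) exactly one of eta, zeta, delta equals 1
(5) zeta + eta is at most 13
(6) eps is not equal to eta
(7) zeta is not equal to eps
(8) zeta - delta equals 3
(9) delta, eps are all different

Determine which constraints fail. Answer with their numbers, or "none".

(1) min(1, 10) = 1, not 0 — does not hold.
(2) gcd(10, 13) = 1 — holds.
(3) eta * beta = 1 * 18 = 18, not 17 — does not hold.
(4) eta=1, zeta=13, delta=10; 1 of them equals 1 — holds.
(5) zeta + eta = 13 + 1 = 14; 14 > 13, bound 13 not met — does not hold.
(6) eps = 10, eta = 1; distinct — holds.
(7) zeta = 13, eps = 10; distinct — holds.
(8) zeta - delta = 13 - 10 = 3 — holds.
(9) delta = eps = 10, not all different — does not hold.

Violated: 1, 3, 5, 9.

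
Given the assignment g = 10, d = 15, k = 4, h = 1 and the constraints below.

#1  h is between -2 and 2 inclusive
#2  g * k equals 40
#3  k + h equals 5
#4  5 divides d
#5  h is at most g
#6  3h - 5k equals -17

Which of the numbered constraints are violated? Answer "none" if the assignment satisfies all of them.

#1 h = 1 lies in [-2, 2] — holds.
#2 g * k = 10 * 4 = 40 — holds.
#3 k + h = 4 + 1 = 5 — holds.
#4 15 / 5 = 3, so 5 divides 15 — holds.
#5 h = 1, g = 10; 1 ≤ 10 — holds.
#6 3h - 5k = 3(1) - 5(4) = -17 — holds.

All constraints are satisfied.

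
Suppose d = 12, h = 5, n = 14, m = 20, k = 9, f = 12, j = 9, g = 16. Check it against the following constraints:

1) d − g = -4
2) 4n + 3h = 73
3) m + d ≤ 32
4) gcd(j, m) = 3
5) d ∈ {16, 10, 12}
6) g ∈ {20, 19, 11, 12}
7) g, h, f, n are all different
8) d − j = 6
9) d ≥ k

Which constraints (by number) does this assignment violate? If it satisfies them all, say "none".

1) d − g = 12 − 16 = -4 — satisfied.
2) 4n + 3h = 4(14) + 3(5) = 71, not 73 — violated.
3) m + d = 20 + 12 = 32; 32 ≤ 32 — satisfied.
4) gcd(9, 20) = 1, not 3 — violated.
5) d = 12 is in {16, 10, 12} — satisfied.
6) g = 16 is not in {20, 19, 11, 12} — violated.
7) values 16, 5, 12, 14 are pairwise distinct — satisfied.
8) d − j = 12 − 9 = 3, not 6 — violated.
9) d = 12, k = 9; 12 ≥ 9 — satisfied.

No — constraints 2, 4, 6, 8 are not satisfied.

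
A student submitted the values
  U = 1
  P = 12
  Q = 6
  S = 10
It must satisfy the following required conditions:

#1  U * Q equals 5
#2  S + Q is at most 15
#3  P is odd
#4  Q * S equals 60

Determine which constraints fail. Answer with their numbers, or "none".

Violated: 1, 2, and 3.

#1 U * Q = 1 * 6 = 6, not 5  FAIL
#2 S + Q = 10 + 6 = 16; 16 > 15, bound 15 not met  FAIL
#3 P = 12 is even  FAIL
#4 Q * S = 6 * 10 = 60  OK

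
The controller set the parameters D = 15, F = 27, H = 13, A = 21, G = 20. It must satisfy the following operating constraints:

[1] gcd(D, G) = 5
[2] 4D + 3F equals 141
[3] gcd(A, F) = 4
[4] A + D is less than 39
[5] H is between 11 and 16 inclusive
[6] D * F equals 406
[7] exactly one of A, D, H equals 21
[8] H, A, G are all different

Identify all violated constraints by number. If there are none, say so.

Constraints 3 and 6 are violated.

[1] gcd(15, 20) = 5  OK
[2] 4D + 3F = 4(15) + 3(27) = 141  OK
[3] gcd(21, 27) = 3, not 4  FAIL
[4] A + D = 21 + 15 = 36; 36 < 39  OK
[5] H = 13 lies in [11, 16]  OK
[6] D * F = 15 * 27 = 405, not 406  FAIL
[7] A=21, D=15, H=13; 1 of them equals 21  OK
[8] values 13, 21, 20 are pairwise distinct  OK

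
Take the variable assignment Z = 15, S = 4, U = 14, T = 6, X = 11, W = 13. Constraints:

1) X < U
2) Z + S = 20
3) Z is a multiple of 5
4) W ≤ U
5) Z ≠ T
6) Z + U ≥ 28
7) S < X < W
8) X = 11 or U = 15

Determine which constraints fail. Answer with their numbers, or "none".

Violated: 2.

1) X = 11, U = 14; 11 < 14  holds
2) Z + S = 15 + 4 = 19, not 20  fails
3) 15 / 5 = 3, so 5 divides 15  holds
4) W = 13, U = 14; 13 ≤ 14  holds
5) Z = 15, T = 6; distinct  holds
6) Z + U = 15 + 14 = 29; 29 ≥ 28  holds
7) values 4 < 11 < 13  holds
8) X = 11 = 11 (first disjunct)  holds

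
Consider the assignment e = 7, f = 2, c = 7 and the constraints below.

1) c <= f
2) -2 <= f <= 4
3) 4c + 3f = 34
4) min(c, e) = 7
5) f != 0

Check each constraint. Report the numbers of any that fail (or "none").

Violated: 1.

1) c = 7, f = 2; 7 > 2 (want ≤) — violated.
2) f = 2 lies in [-2, 4] — satisfied.
3) 4c + 3f = 4(7) + 3(2) = 34 — satisfied.
4) min(7, 7) = 7 — satisfied.
5) f = 2, and 2 ≠ 0 — satisfied.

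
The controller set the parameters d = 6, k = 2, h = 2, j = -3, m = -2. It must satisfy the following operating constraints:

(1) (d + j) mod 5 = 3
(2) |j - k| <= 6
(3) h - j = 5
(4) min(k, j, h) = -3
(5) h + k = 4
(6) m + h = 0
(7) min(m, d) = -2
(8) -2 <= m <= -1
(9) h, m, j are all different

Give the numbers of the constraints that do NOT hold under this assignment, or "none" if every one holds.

Yes — all constraints hold.

(1) d + j = 3; 3 mod 5 = 3  true
(2) |-3 - 2| = 5; 5 ≤ 6  true
(3) h - j = 2 - (-3) = 5  true
(4) min(2, -3, 2) = -3  true
(5) h + k = 2 + 2 = 4  true
(6) m + h = -2 + 2 = 0  true
(7) min(-2, 6) = -2  true
(8) m = -2 lies in [-2, -1]  true
(9) values 2, -2, -3 are pairwise distinct  true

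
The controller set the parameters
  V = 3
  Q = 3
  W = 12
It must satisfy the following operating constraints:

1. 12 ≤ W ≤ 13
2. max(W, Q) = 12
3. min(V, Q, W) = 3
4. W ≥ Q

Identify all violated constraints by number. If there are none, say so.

None — every constraint holds.

1. W = 12 lies in [12, 13] — satisfied.
2. max(12, 3) = 12 — satisfied.
3. min(3, 3, 12) = 3 — satisfied.
4. W = 12, Q = 3; 12 ≥ 3 — satisfied.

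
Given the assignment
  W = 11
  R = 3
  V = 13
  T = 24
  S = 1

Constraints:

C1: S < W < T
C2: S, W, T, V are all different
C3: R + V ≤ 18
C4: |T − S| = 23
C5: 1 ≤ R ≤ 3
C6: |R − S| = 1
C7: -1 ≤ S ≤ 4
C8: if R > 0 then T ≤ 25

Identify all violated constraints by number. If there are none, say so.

C1: values 1 < 11 < 24 — holds.
C2: values 1, 11, 24, 13 are pairwise distinct — holds.
C3: R + V = 3 + 13 = 16; 16 ≤ 18 — holds.
C4: |24 − 1| = 23 — holds.
C5: R = 3 lies in [1, 3] — holds.
C6: |3 − 1| = 2, not 1 — fails.
C7: S = 1 lies in [-1, 4] — holds.
C8: R = 3 > 0, so we need T ≤ 25; T = 24 ≤ 25 — holds.

Constraint 6 is violated.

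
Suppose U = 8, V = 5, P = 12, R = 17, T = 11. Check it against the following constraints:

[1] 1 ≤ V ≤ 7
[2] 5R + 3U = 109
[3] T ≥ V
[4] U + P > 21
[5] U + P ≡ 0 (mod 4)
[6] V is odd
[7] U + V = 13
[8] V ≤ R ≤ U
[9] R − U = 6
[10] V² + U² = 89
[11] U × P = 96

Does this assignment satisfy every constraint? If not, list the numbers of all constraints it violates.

The assignment fails constraints 4, 8, and 9.

[1] V = 5 lies in [1, 7] — holds.
[2] 5R + 3U = 5(17) + 3(8) = 109 — holds.
[3] T = 11, V = 5; 11 ≥ 5 — holds.
[4] U + P = 8 + 12 = 20; 20 ≤ 21, bound 21 not met — does not hold.
[5] U + P = 20; 20 mod 4 = 0 — holds.
[6] V = 5 is odd — holds.
[7] U + V = 8 + 5 = 13 — holds.
[8] values 5, 17, 8; R = 17 is not ≤ U = 8 — does not hold.
[9] R − U = 17 − 8 = 9, not 6 — does not hold.
[10] V² + U² = 5² + 8² = 25 + 64 = 89 — holds.
[11] U × P = 8 × 12 = 96 — holds.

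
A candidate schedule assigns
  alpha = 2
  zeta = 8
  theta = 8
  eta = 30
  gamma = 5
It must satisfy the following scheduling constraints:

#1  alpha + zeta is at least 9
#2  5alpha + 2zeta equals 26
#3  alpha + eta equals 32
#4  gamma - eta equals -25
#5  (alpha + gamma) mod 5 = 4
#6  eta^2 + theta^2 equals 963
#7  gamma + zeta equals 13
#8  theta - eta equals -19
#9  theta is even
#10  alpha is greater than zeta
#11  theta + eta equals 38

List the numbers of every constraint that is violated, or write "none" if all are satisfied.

#1 alpha + zeta = 2 + 8 = 10; 10 ≥ 9  holds
#2 5alpha + 2zeta = 5(2) + 2(8) = 26  holds
#3 alpha + eta = 2 + 30 = 32  holds
#4 gamma - eta = 5 - 30 = -25  holds
#5 alpha + gamma = 7; 7 mod 5 = 2, not 4  fails
#6 eta^2 + theta^2 = 30^2 + 8^2 = 900 + 64 = 964, not 963  fails
#7 gamma + zeta = 5 + 8 = 13  holds
#8 theta - eta = 8 - 30 = -22, not -19  fails
#9 theta = 8 is even  holds
#10 alpha = 2, zeta = 8; 2 ≤ 8 (want >)  fails
#11 theta + eta = 8 + 30 = 38  holds

No — constraints 5, 6, 8, 10 are not satisfied.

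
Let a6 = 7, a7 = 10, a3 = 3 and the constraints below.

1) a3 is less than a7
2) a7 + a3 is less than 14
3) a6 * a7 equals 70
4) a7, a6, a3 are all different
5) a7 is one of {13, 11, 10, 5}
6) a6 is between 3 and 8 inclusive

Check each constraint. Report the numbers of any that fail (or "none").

1) a3 = 3, a7 = 10; 3 < 10  holds
2) a7 + a3 = 10 + 3 = 13; 13 < 14  holds
3) a6 * a7 = 7 * 10 = 70  holds
4) values 10, 7, 3 are pairwise distinct  holds
5) a7 = 10 is in {13, 11, 10, 5}  holds
6) a6 = 7 lies in [3, 8]  holds

No violations.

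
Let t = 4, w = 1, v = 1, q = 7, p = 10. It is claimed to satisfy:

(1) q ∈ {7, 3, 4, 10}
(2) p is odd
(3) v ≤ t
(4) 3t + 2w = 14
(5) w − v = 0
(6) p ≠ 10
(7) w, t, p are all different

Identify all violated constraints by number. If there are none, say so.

(1) q = 7 is in {7, 3, 4, 10} — holds.
(2) p = 10 is even — does not hold.
(3) v = 1, t = 4; 1 ≤ 4 — holds.
(4) 3t + 2w = 3(4) + 2(1) = 14 — holds.
(5) w − v = 1 − 1 = 0 — holds.
(6) p = 10, but 10 is required to differ — does not hold.
(7) values 1, 4, 10 are pairwise distinct — holds.

Constraints 2, 6 do not hold.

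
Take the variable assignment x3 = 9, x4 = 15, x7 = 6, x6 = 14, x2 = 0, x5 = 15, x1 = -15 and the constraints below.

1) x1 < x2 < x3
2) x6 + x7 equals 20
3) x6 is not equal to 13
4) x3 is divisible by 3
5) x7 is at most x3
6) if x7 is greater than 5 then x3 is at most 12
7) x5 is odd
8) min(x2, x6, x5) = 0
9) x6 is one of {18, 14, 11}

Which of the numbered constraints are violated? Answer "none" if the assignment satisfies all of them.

1) values -15 < 0 < 9  holds
2) x6 + x7 = 14 + 6 = 20  holds
3) x6 = 14, and 14 ≠ 13  holds
4) 9 / 3 = 3, so 3 divides 9  holds
5) x7 = 6, x3 = 9; 6 ≤ 9  holds
6) x7 = 6 > 5, so we need x3 ≤ 12; x3 = 9 ≤ 12  holds
7) x5 = 15 is odd  holds
8) min(0, 14, 15) = 0  holds
9) x6 = 14 is in {18, 14, 11}  holds

All constraints are satisfied.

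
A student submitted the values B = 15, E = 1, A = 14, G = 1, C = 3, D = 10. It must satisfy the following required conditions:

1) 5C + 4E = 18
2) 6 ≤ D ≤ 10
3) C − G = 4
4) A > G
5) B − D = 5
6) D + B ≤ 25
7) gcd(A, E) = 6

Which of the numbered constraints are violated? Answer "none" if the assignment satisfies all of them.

1) 5C + 4E = 5(3) + 4(1) = 19, not 18 — violated.
2) D = 10 lies in [6, 10] — satisfied.
3) C − G = 3 − 1 = 2, not 4 — violated.
4) A = 14, G = 1; 14 > 1 — satisfied.
5) B − D = 15 − 10 = 5 — satisfied.
6) D + B = 10 + 15 = 25; 25 ≤ 25 — satisfied.
7) gcd(14, 1) = 1, not 6 — violated.

The assignment fails constraints 1, 3, 7.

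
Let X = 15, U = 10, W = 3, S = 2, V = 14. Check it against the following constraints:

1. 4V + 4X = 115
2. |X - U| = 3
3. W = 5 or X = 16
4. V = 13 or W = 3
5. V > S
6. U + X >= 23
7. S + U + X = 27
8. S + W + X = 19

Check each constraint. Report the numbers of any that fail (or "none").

1. 4V + 4X = 4(14) + 4(15) = 116, not 115  ✗
2. |15 - 10| = 5, not 3  ✗
3. W = 3 ≠ 5 and X = 15 ≠ 16; both disjuncts false  ✗
4. V = 14 ≠ 13, but W = 3 = 3 (second disjunct)  ✓
5. V = 14, S = 2; 14 > 2  ✓
6. U + X = 10 + 15 = 25; 25 ≥ 23  ✓
7. S + U + X = 2 + 10 + 15 = 27  ✓
8. S + W + X = 2 + 3 + 15 = 20, not 19  ✗

No — constraints 1, 2, 3, 8 are not satisfied.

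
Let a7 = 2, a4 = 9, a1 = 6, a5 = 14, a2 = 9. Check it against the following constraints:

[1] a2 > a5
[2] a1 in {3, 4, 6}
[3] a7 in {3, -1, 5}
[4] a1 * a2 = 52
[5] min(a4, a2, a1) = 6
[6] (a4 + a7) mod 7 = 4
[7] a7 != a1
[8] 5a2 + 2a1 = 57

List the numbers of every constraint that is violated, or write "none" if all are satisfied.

Constraints 1, 3, 4 are violated.

[1] a2 = 9, a5 = 14; 9 ≤ 14 (want >)  ✗
[2] a1 = 6 is in {3, 4, 6}  ✓
[3] a7 = 2 is not in {3, -1, 5}  ✗
[4] a1 * a2 = 6 * 9 = 54, not 52  ✗
[5] min(9, 9, 6) = 6  ✓
[6] a4 + a7 = 11; 11 mod 7 = 4  ✓
[7] a7 = 2, a1 = 6; distinct  ✓
[8] 5a2 + 2a1 = 5(9) + 2(6) = 57  ✓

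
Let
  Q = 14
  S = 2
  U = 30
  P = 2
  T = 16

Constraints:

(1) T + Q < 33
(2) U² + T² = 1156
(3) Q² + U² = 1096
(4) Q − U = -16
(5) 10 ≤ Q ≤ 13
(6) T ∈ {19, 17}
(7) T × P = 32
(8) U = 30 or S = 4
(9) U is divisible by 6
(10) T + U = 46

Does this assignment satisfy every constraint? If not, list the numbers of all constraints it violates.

Constraints 5, 6 do not hold.

(1) T + Q = 16 + 14 = 30; 30 < 33 — satisfied.
(2) U² + T² = 30² + 16² = 900 + 256 = 1156 — satisfied.
(3) Q² + U² = 14² + 30² = 196 + 900 = 1096 — satisfied.
(4) Q − U = 14 − 30 = -16 — satisfied.
(5) Q = 14 is outside [10, 13] — violated.
(6) T = 16 is not in {19, 17} — violated.
(7) T × P = 16 × 2 = 32 — satisfied.
(8) U = 30 = 30 (first disjunct) — satisfied.
(9) 30 / 6 = 5, so 6 divides 30 — satisfied.
(10) T + U = 16 + 30 = 46 — satisfied.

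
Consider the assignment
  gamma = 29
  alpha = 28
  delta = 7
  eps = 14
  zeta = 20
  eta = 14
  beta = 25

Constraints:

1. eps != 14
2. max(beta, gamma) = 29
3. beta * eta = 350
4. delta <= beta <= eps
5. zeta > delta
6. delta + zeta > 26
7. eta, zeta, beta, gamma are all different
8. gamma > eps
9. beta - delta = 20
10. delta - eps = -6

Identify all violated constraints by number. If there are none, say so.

1. eps = 14, but 14 is required to differ  FAIL
2. max(25, 29) = 29  OK
3. beta * eta = 25 * 14 = 350  OK
4. values 7, 25, 14; beta = 25 is not <= eps = 14  FAIL
5. zeta = 20, delta = 7; 20 > 7  OK
6. delta + zeta = 7 + 20 = 27; 27 > 26  OK
7. values 14, 20, 25, 29 are pairwise distinct  OK
8. gamma = 29, eps = 14; 29 > 14  OK
9. beta - delta = 25 - 7 = 18, not 20  FAIL
10. delta - eps = 7 - 14 = -7, not -6  FAIL

Violated: 1, 4, 9, 10.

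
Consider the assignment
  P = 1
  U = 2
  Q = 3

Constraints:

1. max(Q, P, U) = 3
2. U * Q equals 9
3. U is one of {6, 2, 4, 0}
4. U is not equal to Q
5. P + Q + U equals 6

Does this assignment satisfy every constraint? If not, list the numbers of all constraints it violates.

The assignment fails constraint 2.

1. max(3, 1, 2) = 3  ✔
2. U * Q = 2 * 3 = 6, not 9  ✘
3. U = 2 is in {6, 2, 4, 0}  ✔
4. U = 2, Q = 3; distinct  ✔
5. P + Q + U = 1 + 3 + 2 = 6  ✔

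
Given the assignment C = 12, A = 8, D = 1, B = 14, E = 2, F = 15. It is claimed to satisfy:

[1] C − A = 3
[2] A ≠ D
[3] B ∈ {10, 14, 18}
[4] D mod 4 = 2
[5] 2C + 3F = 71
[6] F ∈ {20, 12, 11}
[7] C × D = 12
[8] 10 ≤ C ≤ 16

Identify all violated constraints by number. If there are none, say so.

[1] C − A = 12 − 8 = 4, not 3 — does not hold.
[2] A = 8, D = 1; distinct — holds.
[3] B = 14 is in {10, 14, 18} — holds.
[4] 1 mod 4 = 1, not 2 — does not hold.
[5] 2C + 3F = 2(12) + 3(15) = 69, not 71 — does not hold.
[6] F = 15 is not in {20, 12, 11} — does not hold.
[7] C × D = 12 × 1 = 12 — holds.
[8] C = 12 lies in [10, 16] — holds.

Constraints 1, 4, 5, and 6 are violated.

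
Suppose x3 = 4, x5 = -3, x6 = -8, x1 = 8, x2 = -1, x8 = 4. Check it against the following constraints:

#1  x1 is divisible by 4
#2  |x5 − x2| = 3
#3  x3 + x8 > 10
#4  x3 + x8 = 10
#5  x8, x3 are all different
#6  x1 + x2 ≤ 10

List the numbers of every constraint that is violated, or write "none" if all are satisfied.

#1 8 / 4 = 2, so 4 divides 8 — OK.
#2 |-3 − (-1)| = 2, not 3 — violated.
#3 x3 + x8 = 4 + 4 = 8; 8 ≤ 10, bound 10 not met — violated.
#4 x3 + x8 = 4 + 4 = 8, not 10 — violated.
#5 x8 = x3 = 4, not all different — violated.
#6 x1 + x2 = 8 + (-1) = 7; 7 ≤ 10 — OK.

No — constraints 2, 3, 4, 5 are not satisfied.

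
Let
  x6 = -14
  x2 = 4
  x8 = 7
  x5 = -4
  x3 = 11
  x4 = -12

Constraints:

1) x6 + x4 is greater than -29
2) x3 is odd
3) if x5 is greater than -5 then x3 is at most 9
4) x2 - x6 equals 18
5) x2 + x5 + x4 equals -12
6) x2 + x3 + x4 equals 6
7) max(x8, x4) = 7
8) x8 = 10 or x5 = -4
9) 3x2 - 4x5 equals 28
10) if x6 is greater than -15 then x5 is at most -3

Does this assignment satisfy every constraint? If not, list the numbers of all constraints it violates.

Constraints 3, 6 do not hold.

1) x6 + x4 = -14 + (-12) = -26; -26 > -29 — holds.
2) x3 = 11 is odd — holds.
3) x5 = -4 > -5, so we need x3 ≤ 9; but x3 = 11 > 9 — fails.
4) x2 - x6 = 4 - (-14) = 18 — holds.
5) x2 + x5 + x4 = 4 + (-4) + (-12) = -12 — holds.
6) x2 + x3 + x4 = 4 + 11 + (-12) = 3, not 6 — fails.
7) max(7, -12) = 7 — holds.
8) x8 = 7 ≠ 10, but x5 = -4 = -4 (second disjunct) — holds.
9) 3x2 - 4x5 = 3(4) - 4(-4) = 28 — holds.
10) x6 = -14 > -15, so we need x5 ≤ -3; x5 = -4 ≤ -3 — holds.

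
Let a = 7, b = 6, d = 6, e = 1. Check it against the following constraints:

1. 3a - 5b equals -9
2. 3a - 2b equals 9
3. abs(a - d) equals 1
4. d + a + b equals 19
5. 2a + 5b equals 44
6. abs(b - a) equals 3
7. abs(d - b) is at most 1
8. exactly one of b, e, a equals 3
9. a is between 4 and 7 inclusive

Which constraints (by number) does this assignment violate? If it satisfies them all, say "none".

Constraints 6 and 8 do not hold.

1. 3a - 5b = 3(7) - 5(6) = -9  ✓
2. 3a - 2b = 3(7) - 2(6) = 9  ✓
3. abs(7 - 6) = 1  ✓
4. d + a + b = 6 + 7 + 6 = 19  ✓
5. 2a + 5b = 2(7) + 5(6) = 44  ✓
6. abs(6 - 7) = 1, not 3  ✗
7. abs(6 - 6) = 0; 0 ≤ 1  ✓
8. b=6, e=1, a=7; 0 of them equal 3, not exactly one  ✗
9. a = 7 lies in [4, 7]  ✓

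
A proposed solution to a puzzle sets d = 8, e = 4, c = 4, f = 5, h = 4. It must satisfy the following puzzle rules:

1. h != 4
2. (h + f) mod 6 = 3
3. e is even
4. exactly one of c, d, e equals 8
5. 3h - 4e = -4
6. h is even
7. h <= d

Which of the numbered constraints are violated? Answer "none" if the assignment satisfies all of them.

The assignment fails constraint 1.

1. h = 4, but 4 is required to differ — violated.
2. h + f = 9; 9 mod 6 = 3 — OK.
3. e = 4 is even — OK.
4. c=4, d=8, e=4; 1 of them equals 8 — OK.
5. 3h - 4e = 3(4) - 4(4) = -4 — OK.
6. h = 4 is even — OK.
7. h = 4, d = 8; 4 ≤ 8 — OK.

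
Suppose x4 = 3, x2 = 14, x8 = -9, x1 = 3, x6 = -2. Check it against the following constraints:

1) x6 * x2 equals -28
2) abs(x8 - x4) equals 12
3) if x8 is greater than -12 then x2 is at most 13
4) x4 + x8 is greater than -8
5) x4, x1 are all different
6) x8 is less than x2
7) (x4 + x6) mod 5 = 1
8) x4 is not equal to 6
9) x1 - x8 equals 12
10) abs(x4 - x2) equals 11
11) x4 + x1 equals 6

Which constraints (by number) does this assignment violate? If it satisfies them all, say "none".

No — constraints 3, 5 are not satisfied.

1) x6 * x2 = -2 * 14 = -28  ✓
2) abs(-9 - 3) = 12  ✓
3) x8 = -9 > -12, so we need x2 ≤ 13; but x2 = 14 > 13  ✗
4) x4 + x8 = 3 + (-9) = -6; -6 > -8  ✓
5) x4 = x1 = 3, not all different  ✗
6) x8 = -9, x2 = 14; -9 < 14  ✓
7) x4 + x6 = 1; 1 mod 5 = 1  ✓
8) x4 = 3, and 3 ≠ 6  ✓
9) x1 - x8 = 3 - (-9) = 12  ✓
10) abs(3 - 14) = 11  ✓
11) x4 + x1 = 3 + 3 = 6  ✓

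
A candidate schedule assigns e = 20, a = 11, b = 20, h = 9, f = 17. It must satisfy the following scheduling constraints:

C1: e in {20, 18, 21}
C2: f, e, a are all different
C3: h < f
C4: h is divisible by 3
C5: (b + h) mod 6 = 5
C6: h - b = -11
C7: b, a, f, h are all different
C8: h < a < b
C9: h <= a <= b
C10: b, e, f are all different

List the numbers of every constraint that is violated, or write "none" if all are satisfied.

Constraint 10 does not hold.

C1: e = 20 is in {20, 18, 21}  holds
C2: values 17, 20, 11 are pairwise distinct  holds
C3: h = 9, f = 17; 9 < 17  holds
C4: 9 / 3 = 3, so 3 divides 9  holds
C5: b + h = 29; 29 mod 6 = 5  holds
C6: h - b = 9 - 20 = -11  holds
C7: values 20, 11, 17, 9 are pairwise distinct  holds
C8: values 9 < 11 < 20  holds
C9: values 9 <= 11 <= 20  holds
C10: b = e = 20, not all different  fails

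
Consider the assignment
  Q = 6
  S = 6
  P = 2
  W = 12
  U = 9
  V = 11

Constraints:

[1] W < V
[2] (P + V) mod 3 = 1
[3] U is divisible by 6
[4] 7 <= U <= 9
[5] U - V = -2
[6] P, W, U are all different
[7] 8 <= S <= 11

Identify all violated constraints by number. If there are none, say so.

Constraints 1, 3, and 7 do not hold.

[1] W = 12, V = 11; 12 ≥ 11 (want <) — fails.
[2] P + V = 13; 13 mod 3 = 1 — holds.
[3] 9 = 6*1 + 3, so 6 does not divide 9 — fails.
[4] U = 9 lies in [7, 9] — holds.
[5] U - V = 9 - 11 = -2 — holds.
[6] values 2, 12, 9 are pairwise distinct — holds.
[7] S = 6 is outside [8, 11] — fails.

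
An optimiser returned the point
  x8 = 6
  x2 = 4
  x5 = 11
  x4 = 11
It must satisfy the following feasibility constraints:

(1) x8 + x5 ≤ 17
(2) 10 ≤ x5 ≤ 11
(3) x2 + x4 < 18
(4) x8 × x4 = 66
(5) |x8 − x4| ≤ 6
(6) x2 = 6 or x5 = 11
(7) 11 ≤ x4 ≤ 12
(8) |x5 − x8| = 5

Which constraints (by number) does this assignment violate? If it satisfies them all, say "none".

(1) x8 + x5 = 6 + 11 = 17; 17 ≤ 17 — OK.
(2) x5 = 11 lies in [10, 11] — OK.
(3) x2 + x4 = 4 + 11 = 15; 15 < 18 — OK.
(4) x8 × x4 = 6 × 11 = 66 — OK.
(5) |6 − 11| = 5; 5 ≤ 6 — OK.
(6) x2 = 4 ≠ 6, but x5 = 11 = 11 (second disjunct) — OK.
(7) x4 = 11 lies in [11, 12] — OK.
(8) |11 − 6| = 5 — OK.

None — every constraint holds.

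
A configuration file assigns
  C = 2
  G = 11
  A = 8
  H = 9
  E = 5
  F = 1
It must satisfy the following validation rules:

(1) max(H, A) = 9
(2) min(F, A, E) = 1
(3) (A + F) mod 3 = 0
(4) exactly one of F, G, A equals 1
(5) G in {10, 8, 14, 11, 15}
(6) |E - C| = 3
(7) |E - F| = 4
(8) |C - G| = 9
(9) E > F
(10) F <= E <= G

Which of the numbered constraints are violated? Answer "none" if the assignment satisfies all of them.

All constraints are satisfied.

(1) max(9, 8) = 9  yes
(2) min(1, 8, 5) = 1  yes
(3) A + F = 9; 9 mod 3 = 0  yes
(4) F=1, G=11, A=8; 1 of them equals 1  yes
(5) G = 11 is in {10, 8, 14, 11, 15}  yes
(6) |5 - 2| = 3  yes
(7) |5 - 1| = 4  yes
(8) |2 - 11| = 9  yes
(9) E = 5, F = 1; 5 > 1  yes
(10) values 1 <= 5 <= 11  yes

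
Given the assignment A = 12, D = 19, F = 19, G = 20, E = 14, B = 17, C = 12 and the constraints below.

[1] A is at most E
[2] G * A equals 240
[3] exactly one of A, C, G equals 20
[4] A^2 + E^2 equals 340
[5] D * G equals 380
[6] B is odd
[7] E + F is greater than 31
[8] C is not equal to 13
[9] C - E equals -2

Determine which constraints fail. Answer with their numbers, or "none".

None — every constraint holds.

[1] A = 12, E = 14; 12 ≤ 14  yes
[2] G * A = 20 * 12 = 240  yes
[3] A=12, C=12, G=20; 1 of them equals 20  yes
[4] A^2 + E^2 = 12^2 + 14^2 = 144 + 196 = 340  yes
[5] D * G = 19 * 20 = 380  yes
[6] B = 17 is odd  yes
[7] E + F = 14 + 19 = 33; 33 > 31  yes
[8] C = 12, and 12 ≠ 13  yes
[9] C - E = 12 - 14 = -2  yes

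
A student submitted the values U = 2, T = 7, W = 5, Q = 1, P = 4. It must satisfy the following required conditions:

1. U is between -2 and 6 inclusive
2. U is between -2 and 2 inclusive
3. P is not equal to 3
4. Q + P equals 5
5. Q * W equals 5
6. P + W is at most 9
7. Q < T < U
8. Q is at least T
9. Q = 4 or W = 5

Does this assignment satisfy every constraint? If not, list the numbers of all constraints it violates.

Constraints 7 and 8 are violated.

1. U = 2 lies in [-2, 6] — OK.
2. U = 2 lies in [-2, 2] — OK.
3. P = 4, and 4 ≠ 3 — OK.
4. Q + P = 1 + 4 = 5 — OK.
5. Q * W = 1 * 5 = 5 — OK.
6. P + W = 4 + 5 = 9; 9 ≤ 9 — OK.
7. values 1, 7, 2; T = 7 is not < U = 2 — violated.
8. Q = 1, T = 7; 1 < 7 (want ≥) — violated.
9. Q = 1 ≠ 4, but W = 5 = 5 (second disjunct) — OK.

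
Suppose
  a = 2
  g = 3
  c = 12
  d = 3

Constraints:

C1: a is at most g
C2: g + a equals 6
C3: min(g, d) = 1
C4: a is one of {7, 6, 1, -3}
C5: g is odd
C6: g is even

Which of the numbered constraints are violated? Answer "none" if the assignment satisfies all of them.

C1: a = 2, g = 3; 2 ≤ 3  true
C2: g + a = 3 + 2 = 5, not 6  false
C3: min(3, 3) = 3, not 1  false
C4: a = 2 is not in {7, 6, 1, -3}  false
C5: g = 3 is odd  true
C6: g = 3 is odd  false

Violated: 2, 3, 4, and 6.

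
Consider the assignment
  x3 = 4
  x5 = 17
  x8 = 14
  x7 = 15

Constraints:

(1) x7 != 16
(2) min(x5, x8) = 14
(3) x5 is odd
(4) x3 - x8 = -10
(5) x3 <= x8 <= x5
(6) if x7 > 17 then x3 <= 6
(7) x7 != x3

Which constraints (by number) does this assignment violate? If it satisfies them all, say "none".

Yes — all constraints hold.

(1) x7 = 15, and 15 ≠ 16 — OK.
(2) min(17, 14) = 14 — OK.
(3) x5 = 17 is odd — OK.
(4) x3 - x8 = 4 - 14 = -10 — OK.
(5) values 4 <= 14 <= 17 — OK.
(6) x7 = 15, not > 17; antecedent false, conditional vacuously true — OK.
(7) x7 = 15, x3 = 4; distinct — OK.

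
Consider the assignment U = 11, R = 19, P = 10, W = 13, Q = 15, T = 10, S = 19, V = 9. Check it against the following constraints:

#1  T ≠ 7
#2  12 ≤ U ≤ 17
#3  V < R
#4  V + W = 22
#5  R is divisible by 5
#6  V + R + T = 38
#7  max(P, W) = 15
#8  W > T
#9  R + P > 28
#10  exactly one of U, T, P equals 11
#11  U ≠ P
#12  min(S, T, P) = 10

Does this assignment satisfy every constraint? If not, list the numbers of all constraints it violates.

No — constraints 2, 5, and 7 are not satisfied.

#1 T = 10, and 10 ≠ 7 — holds.
#2 U = 11 is outside [12, 17] — does not hold.
#3 V = 9, R = 19; 9 < 19 — holds.
#4 V + W = 9 + 13 = 22 — holds.
#5 19 = 5×3 + 4, so 5 does not divide 19 — does not hold.
#6 V + R + T = 9 + 19 + 10 = 38 — holds.
#7 max(10, 13) = 13, not 15 — does not hold.
#8 W = 13, T = 10; 13 > 10 — holds.
#9 R + P = 19 + 10 = 29; 29 > 28 — holds.
#10 U=11, T=10, P=10; 1 of them equals 11 — holds.
#11 U = 11, P = 10; distinct — holds.
#12 min(19, 10, 10) = 10 — holds.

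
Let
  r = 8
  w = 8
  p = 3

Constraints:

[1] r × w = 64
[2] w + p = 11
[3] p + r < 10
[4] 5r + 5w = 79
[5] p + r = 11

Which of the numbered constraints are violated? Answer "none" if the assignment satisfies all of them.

[1] r × w = 8 × 8 = 64 — satisfied.
[2] w + p = 8 + 3 = 11 — satisfied.
[3] p + r = 3 + 8 = 11; 11 ≥ 10, bound 10 not met — violated.
[4] 5r + 5w = 5(8) + 5(8) = 80, not 79 — violated.
[5] p + r = 3 + 8 = 11 — satisfied.

Constraints 3, 4 are violated.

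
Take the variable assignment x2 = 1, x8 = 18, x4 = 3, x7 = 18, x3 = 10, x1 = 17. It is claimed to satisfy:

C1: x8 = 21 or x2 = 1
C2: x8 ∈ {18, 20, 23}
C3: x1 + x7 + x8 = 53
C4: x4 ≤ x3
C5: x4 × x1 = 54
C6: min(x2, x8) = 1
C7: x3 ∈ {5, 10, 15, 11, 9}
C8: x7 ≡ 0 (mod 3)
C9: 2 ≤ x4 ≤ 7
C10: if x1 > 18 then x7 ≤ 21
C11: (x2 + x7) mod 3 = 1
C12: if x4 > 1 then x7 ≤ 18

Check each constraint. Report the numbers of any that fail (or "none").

C1: x8 = 18 ≠ 21, but x2 = 1 = 1 (second disjunct) — holds.
C2: x8 = 18 is in {18, 20, 23} — holds.
C3: x1 + x7 + x8 = 17 + 18 + 18 = 53 — holds.
C4: x4 = 3, x3 = 10; 3 ≤ 10 — holds.
C5: x4 × x1 = 3 × 17 = 51, not 54 — fails.
C6: min(1, 18) = 1 — holds.
C7: x3 = 10 is in {5, 10, 15, 11, 9} — holds.
C8: 18 mod 3 = 0 — holds.
C9: x4 = 3 lies in [2, 7] — holds.
C10: x1 = 17, not > 18; antecedent false, conditional vacuously true — holds.
C11: x2 + x7 = 19; 19 mod 3 = 1 — holds.
C12: x4 = 3 > 1, so we need x7 ≤ 18; x7 = 18 ≤ 18 — holds.

Violated: 5.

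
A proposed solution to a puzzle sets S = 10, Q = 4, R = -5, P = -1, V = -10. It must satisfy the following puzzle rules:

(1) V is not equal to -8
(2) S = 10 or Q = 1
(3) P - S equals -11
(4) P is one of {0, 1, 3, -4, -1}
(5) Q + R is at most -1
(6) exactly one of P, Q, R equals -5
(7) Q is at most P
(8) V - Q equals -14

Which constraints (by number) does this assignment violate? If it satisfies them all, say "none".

(1) V = -10, and -10 ≠ -8  ✔
(2) S = 10 = 10 (first disjunct)  ✔
(3) P - S = -1 - 10 = -11  ✔
(4) P = -1 is in {0, 1, 3, -4, -1}  ✔
(5) Q + R = 4 + (-5) = -1; -1 ≤ -1  ✔
(6) P=-1, Q=4, R=-5; 1 of them equals -5  ✔
(7) Q = 4, P = -1; 4 > -1 (want ≤)  ✘
(8) V - Q = -10 - 4 = -14  ✔

No — constraint 7 is not satisfied.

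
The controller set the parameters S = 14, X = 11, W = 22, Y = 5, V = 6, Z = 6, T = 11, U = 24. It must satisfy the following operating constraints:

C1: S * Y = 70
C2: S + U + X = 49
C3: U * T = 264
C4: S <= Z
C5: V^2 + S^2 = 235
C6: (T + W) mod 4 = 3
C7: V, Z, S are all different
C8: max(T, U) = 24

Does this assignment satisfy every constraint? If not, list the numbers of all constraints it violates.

C1: S * Y = 14 * 5 = 70 — holds.
C2: S + U + X = 14 + 24 + 11 = 49 — holds.
C3: U * T = 24 * 11 = 264 — holds.
C4: S = 14, Z = 6; 14 > 6 (want ≤) — does not hold.
C5: V^2 + S^2 = 6^2 + 14^2 = 36 + 196 = 232, not 235 — does not hold.
C6: T + W = 33; 33 mod 4 = 1, not 3 — does not hold.
C7: V = Z = 6, not all different — does not hold.
C8: max(11, 24) = 24 — holds.

Violated: 4, 5, 6, 7.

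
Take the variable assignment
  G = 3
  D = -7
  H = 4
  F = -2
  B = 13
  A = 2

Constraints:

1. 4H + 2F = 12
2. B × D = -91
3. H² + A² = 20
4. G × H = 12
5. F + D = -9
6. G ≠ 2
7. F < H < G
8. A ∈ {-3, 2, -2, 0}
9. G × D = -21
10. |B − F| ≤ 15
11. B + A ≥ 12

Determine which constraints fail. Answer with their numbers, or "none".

The assignment fails constraint 7.

1. 4H + 2F = 4(4) + 2(-2) = 12  OK
2. B × D = 13 × (-7) = -91  OK
3. H² + A² = 4² + 2² = 16 + 4 = 20  OK
4. G × H = 3 × 4 = 12  OK
5. F + D = -2 + (-7) = -9  OK
6. G = 3, and 3 ≠ 2  OK
7. values -2, 4, 3; H = 4 is not < G = 3  FAIL
8. A = 2 is in {-3, 2, -2, 0}  OK
9. G × D = 3 × (-7) = -21  OK
10. |13 − (-2)| = 15; 15 ≤ 15  OK
11. B + A = 13 + 2 = 15; 15 ≥ 12  OK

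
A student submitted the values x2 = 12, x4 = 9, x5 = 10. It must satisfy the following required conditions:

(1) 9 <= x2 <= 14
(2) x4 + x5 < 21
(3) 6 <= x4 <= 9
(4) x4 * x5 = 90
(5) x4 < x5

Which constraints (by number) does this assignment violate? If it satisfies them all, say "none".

Yes — all constraints hold.

(1) x2 = 12 lies in [9, 14] — OK.
(2) x4 + x5 = 9 + 10 = 19; 19 < 21 — OK.
(3) x4 = 9 lies in [6, 9] — OK.
(4) x4 * x5 = 9 * 10 = 90 — OK.
(5) x4 = 9, x5 = 10; 9 < 10 — OK.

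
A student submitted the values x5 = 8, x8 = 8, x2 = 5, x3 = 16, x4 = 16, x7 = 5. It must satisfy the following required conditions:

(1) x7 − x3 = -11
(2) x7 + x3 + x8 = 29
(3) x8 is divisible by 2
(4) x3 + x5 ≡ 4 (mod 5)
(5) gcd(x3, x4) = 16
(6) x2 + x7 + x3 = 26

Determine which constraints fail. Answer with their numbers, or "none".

(1) x7 − x3 = 5 − 16 = -11 — satisfied.
(2) x7 + x3 + x8 = 5 + 16 + 8 = 29 — satisfied.
(3) 8 / 2 = 4, so 2 divides 8 — satisfied.
(4) x3 + x5 = 24; 24 mod 5 = 4 — satisfied.
(5) gcd(16, 16) = 16 — satisfied.
(6) x2 + x7 + x3 = 5 + 5 + 16 = 26 — satisfied.

The assignment satisfies every constraint.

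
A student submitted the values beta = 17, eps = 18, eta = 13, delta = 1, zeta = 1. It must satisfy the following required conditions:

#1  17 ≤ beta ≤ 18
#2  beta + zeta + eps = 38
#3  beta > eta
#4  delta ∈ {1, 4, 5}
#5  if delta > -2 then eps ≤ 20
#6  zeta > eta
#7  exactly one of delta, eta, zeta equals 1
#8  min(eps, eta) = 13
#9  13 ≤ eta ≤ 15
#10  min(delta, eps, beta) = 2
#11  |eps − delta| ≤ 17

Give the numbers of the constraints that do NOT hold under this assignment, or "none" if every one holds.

#1 beta = 17 lies in [17, 18]  holds
#2 beta + zeta + eps = 17 + 1 + 18 = 36, not 38  fails
#3 beta = 17, eta = 13; 17 > 13  holds
#4 delta = 1 is in {1, 4, 5}  holds
#5 delta = 1 > -2, so we need eps ≤ 20; eps = 18 ≤ 20  holds
#6 zeta = 1, eta = 13; 1 ≤ 13 (want >)  fails
#7 delta=1, eta=13, zeta=1; 2 of them equal 1, not exactly one  fails
#8 min(18, 13) = 13  holds
#9 eta = 13 lies in [13, 15]  holds
#10 min(1, 18, 17) = 1, not 2  fails
#11 |18 − 1| = 17; 17 ≤ 17  holds

No — constraints 2, 6, 7, 10 are not satisfied.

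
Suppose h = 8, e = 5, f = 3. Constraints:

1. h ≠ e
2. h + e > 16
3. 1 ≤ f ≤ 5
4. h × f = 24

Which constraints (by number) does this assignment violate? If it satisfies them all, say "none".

1. h = 8, e = 5; distinct — satisfied.
2. h + e = 8 + 5 = 13; 13 ≤ 16, bound 16 not met — violated.
3. f = 3 lies in [1, 5] — satisfied.
4. h × f = 8 × 3 = 24 — satisfied.

No — constraint 2 is not satisfied.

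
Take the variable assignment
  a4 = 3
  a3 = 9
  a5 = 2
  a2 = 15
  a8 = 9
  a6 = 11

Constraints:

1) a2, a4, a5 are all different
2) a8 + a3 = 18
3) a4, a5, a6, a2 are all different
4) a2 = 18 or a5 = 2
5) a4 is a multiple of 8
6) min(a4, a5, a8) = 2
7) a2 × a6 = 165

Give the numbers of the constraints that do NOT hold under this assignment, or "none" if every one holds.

1) values 15, 3, 2 are pairwise distinct  OK
2) a8 + a3 = 9 + 9 = 18  OK
3) values 3, 2, 11, 15 are pairwise distinct  OK
4) a2 = 15 ≠ 18, but a5 = 2 = 2 (second disjunct)  OK
5) 3 = 8×0 + 3, so 8 does not divide 3  FAIL
6) min(3, 2, 9) = 2  OK
7) a2 × a6 = 15 × 11 = 165  OK

Constraint 5 does not hold.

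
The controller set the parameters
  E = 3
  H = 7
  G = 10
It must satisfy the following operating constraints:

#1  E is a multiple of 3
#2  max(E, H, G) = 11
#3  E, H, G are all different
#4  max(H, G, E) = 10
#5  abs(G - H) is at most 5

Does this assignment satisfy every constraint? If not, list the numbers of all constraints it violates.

#1 3 / 3 = 1, so 3 divides 3  ✓
#2 max(3, 7, 10) = 10, not 11  ✗
#3 values 3, 7, 10 are pairwise distinct  ✓
#4 max(7, 10, 3) = 10  ✓
#5 abs(10 - 7) = 3; 3 ≤ 5  ✓

The assignment fails constraint 2.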